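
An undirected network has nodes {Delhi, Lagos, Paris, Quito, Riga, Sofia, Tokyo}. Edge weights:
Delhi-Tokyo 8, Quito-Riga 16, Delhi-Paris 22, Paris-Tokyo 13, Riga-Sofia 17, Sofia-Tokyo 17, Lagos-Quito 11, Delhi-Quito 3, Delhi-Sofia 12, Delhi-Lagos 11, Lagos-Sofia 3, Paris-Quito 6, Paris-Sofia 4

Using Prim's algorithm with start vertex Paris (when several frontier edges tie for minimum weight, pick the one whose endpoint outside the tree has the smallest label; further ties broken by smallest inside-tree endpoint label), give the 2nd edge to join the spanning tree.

Lagos-Sofia

Prim, starting at Paris.
Step 1: cheapest edge leaving the tree is Paris-Sofia (4); add Sofia.
Step 2: cheapest edge leaving the tree is Lagos-Sofia (3); add Lagos.
Step 3: cheapest edge leaving the tree is Paris-Quito (6); add Quito.
Step 4: cheapest edge leaving the tree is Delhi-Quito (3); add Delhi.
Step 5: cheapest edge leaving the tree is Delhi-Tokyo (8); add Tokyo.
Step 6: cheapest edge leaving the tree is Quito-Riga (16); add Riga.
The 2nd edge added is Lagos-Sofia.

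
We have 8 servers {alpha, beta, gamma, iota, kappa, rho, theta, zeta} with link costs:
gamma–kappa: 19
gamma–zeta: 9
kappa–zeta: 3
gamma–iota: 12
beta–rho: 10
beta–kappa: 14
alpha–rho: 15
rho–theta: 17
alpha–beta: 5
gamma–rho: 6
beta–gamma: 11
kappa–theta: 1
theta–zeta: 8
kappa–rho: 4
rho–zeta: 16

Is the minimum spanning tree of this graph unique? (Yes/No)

Kruskal: consider edges lightest-first.
kappa–theta (1): add — endpoints in different components.
kappa–zeta (3): add — endpoints in different components.
kappa–rho (4): add — endpoints in different components.
alpha–beta (5): add — endpoints in different components.
gamma–rho (6): add — endpoints in different components.
theta–zeta (8): skip — zeta and theta already connected.
gamma–zeta (9): skip — gamma and zeta already connected.
beta–rho (10): add — endpoints in different components.
beta–gamma (11): skip — beta and gamma already connected.
gamma–iota (12): add — endpoints in different components.
Every non-tree edge has weight strictly greater than the heaviest edge on the tree path between its endpoints, so the MST is unique.

Yes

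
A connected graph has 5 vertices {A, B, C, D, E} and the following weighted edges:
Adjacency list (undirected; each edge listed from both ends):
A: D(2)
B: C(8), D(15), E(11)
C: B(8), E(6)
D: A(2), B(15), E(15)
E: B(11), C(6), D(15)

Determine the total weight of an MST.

31

Kruskal: consider edges lightest-first.
A D (2): add — endpoints in different components.
C E (6): add — endpoints in different components.
B C (8): add — endpoints in different components.
B E (11): skip — B and E already connected.
B D (15): add — endpoints in different components.
MST edges: A D, C E, B C, B D; total weight 2+6+8+15 = 31.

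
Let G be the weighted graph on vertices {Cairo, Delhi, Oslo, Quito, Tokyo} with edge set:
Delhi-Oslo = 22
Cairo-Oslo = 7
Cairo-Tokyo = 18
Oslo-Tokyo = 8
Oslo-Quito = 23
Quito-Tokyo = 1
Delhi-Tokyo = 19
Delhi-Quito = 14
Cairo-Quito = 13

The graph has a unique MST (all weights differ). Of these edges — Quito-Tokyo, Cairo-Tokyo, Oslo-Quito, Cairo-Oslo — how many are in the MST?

Kruskal: consider edges lightest-first.
Quito-Tokyo (1): add. Components now {Delhi} {Cairo} {Quito,Tokyo} {Oslo}
Cairo-Oslo (7): add. Components now {Delhi} {Cairo,Oslo} {Quito,Tokyo}
Oslo-Tokyo (8): add. Components now {Delhi} {Cairo,Oslo,Quito,Tokyo}
Cairo-Quito (13): skip — Cairo and Quito already connected.
Delhi-Quito (14): add. Components now {Cairo,Delhi,Oslo,Quito,Tokyo}
MST edge set: {Quito-Tokyo, Cairo-Oslo, Oslo-Tokyo, Delhi-Quito}.
Of the listed edges, {Quito-Tokyo, Cairo-Oslo} are in the MST → 2.

2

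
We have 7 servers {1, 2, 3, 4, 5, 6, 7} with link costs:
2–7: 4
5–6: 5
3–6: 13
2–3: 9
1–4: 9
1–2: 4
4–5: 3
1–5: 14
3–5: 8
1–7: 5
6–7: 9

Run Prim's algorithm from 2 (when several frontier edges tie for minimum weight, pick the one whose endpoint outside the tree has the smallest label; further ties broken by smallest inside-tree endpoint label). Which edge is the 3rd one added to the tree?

2-3

Prim, starting at 2.
Step 1: frontier [1–2 4, 2–7 4, 2–3 9] → take 1–2 (4); add 1.
Step 2: frontier [1–7 5, 1–4 9, 1–5 14, 2–7 4, 2–3 9] → take 2–7 (4); add 7.
Step 3: frontier [1–4 9, 1–5 14, 2–3 9, 6–7 9] → take 2–3 (9); add 3.
Step 4: frontier [1–4 9, 1–5 14, 3–5 8, 3–6 13, 6–7 9] → take 3–5 (8); add 5.
Step 5: frontier [1–4 9, 3–6 13, 4–5 3, 5–6 5, 6–7 9] → take 4–5 (3); add 4.
Step 6: frontier [3–6 13, 5–6 5, 6–7 9] → take 5–6 (5); add 6.
The 3rd edge added is 2–3.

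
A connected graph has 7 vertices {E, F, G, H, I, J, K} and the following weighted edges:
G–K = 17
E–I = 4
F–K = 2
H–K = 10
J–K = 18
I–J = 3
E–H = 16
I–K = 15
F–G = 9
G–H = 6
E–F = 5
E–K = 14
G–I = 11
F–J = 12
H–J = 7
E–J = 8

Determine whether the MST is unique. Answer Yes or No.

Sort edges by weight, then run Kruskal:
F–K (2): add — endpoints in different components.
I–J (3): add — endpoints in different components.
E–I (4): add — endpoints in different components.
E–F (5): add — endpoints in different components.
G–H (6): add — endpoints in different components.
H–J (7): add — endpoints in different components.
Every non-tree edge has weight strictly greater than the heaviest edge on the tree path between its endpoints, so the MST is unique.

Yes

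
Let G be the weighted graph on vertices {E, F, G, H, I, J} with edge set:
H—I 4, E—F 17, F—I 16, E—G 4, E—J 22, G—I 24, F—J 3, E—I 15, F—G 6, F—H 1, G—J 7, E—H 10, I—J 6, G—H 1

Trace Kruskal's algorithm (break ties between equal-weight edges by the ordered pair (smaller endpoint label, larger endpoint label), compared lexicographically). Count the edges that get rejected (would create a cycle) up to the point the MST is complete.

0

Sort edges by weight, then run Kruskal:
F—H (1): add — endpoints in different components.
G—H (1): add — endpoints in different components.
F—J (3): add — endpoints in different components.
E—G (4): add — endpoints in different components.
H—I (4): add — endpoints in different components.
Edges rejected before the tree was complete: 0.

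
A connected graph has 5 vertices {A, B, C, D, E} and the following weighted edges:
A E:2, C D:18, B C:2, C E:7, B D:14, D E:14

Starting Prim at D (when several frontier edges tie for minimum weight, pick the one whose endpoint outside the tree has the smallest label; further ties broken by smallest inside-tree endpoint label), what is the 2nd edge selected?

Prim's algorithm from D:
Step 1: frontier [B D 14, D E 14, C D 18] → take B D (14); add B.
Step 2: frontier [B C 2, D E 14, C D 18] → take B C (2); add C.
Step 3: frontier [C E 7, D E 14] → take C E (7); add E.
Step 4: frontier [A E 2] → take A E (2); add A.
The 2nd edge added is B C.

B-C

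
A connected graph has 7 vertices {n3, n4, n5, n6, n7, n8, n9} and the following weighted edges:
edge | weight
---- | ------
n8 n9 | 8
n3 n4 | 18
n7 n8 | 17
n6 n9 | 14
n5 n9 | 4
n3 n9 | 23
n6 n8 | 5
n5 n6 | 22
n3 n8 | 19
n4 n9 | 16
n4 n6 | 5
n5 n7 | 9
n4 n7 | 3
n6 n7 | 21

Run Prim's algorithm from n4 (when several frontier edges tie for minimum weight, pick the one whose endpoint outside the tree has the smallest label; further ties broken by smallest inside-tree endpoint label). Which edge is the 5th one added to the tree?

Prim, starting at n4.
Step 1: cheapest edge leaving the tree is n4 n7 (3); add n7.
Step 2: cheapest edge leaving the tree is n4 n6 (5); add n6.
Step 3: cheapest edge leaving the tree is n6 n8 (5); add n8.
Step 4: cheapest edge leaving the tree is n8 n9 (8); add n9.
Step 5: cheapest edge leaving the tree is n5 n9 (4); add n5.
Step 6: cheapest edge leaving the tree is n3 n4 (18); add n3.
The 5th edge added is n5 n9.

n5-n9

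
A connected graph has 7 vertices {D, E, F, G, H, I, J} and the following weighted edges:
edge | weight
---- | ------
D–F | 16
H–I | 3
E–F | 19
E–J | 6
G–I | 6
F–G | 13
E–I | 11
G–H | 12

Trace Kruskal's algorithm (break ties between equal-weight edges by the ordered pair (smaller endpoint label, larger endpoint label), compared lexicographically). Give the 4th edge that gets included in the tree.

Kruskal's algorithm — process edges by increasing weight (ties by edge label):
H–I (3): add — endpoints in different components.
E–J (6): add — endpoints in different components.
G–I (6): add — endpoints in different components.
E–I (11): add — endpoints in different components.
G–H (12): skip — G and H already connected.
F–G (13): add — endpoints in different components.
D–F (16): add — endpoints in different components.
The 4th edge added is E–I.

E-I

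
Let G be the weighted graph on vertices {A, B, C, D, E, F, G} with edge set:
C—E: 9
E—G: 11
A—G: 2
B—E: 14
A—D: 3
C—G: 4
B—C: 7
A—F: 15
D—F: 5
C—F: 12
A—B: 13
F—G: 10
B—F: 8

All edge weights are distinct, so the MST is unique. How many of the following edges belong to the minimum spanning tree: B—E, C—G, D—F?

2

Kruskal: consider edges lightest-first.
A—G (2): add. Components now {A,G} {B} {C} {D} {E} {F}
A—D (3): add. Components now {A,D,G} {B} {C} {E} {F}
C—G (4): add. Components now {A,C,D,G} {B} {E} {F}
D—F (5): add. Components now {A,C,D,F,G} {B} {E}
B—C (7): add. Components now {A,B,C,D,F,G} {E}
B—F (8): skip — B and F already connected.
C—E (9): add. Components now {A,B,C,D,E,F,G}
MST edge set: {A—G, A—D, C—G, D—F, B—C, C—E}.
Of the listed edges, {C—G, D—F} are in the MST → 2.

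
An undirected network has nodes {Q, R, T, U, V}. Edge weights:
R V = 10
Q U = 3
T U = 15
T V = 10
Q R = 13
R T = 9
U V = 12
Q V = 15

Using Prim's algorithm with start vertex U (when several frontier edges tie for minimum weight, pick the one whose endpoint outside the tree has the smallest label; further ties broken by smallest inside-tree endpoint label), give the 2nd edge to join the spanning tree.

U-V

Prim, starting at U.
Step 1: cheapest edge leaving the tree is Q U (3); add Q.
Step 2: cheapest edge leaving the tree is U V (12); add V.
Step 3: cheapest edge leaving the tree is R V (10); add R.
Step 4: cheapest edge leaving the tree is R T (9); add T.
The 2nd edge added is U V.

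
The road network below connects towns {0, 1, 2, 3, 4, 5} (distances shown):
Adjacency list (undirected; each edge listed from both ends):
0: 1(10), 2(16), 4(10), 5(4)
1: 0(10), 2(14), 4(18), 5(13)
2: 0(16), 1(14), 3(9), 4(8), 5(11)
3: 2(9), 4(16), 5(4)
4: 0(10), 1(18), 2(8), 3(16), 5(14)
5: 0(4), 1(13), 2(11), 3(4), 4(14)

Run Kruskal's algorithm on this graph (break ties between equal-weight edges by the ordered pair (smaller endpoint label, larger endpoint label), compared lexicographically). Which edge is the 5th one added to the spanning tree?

Kruskal's algorithm — process edges by increasing weight (ties by edge label):
0-5 (4): add — endpoints in different components.
3-5 (4): add — endpoints in different components.
2-4 (8): add — endpoints in different components.
2-3 (9): add — endpoints in different components.
0-1 (10): add — endpoints in different components.
The 5th edge added is 0-1.

0-1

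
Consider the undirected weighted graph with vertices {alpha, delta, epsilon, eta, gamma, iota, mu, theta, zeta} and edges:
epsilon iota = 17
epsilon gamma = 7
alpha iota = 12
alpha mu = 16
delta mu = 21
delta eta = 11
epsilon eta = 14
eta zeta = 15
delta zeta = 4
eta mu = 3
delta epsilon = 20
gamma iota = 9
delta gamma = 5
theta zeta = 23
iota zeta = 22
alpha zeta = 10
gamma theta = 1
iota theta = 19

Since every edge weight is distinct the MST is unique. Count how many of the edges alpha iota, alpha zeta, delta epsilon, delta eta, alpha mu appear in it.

2

Kruskal: consider edges lightest-first.
gamma theta (1): add — endpoints in different components.
eta mu (3): add — endpoints in different components.
delta zeta (4): add — endpoints in different components.
delta gamma (5): add — endpoints in different components.
epsilon gamma (7): add — endpoints in different components.
gamma iota (9): add — endpoints in different components.
alpha zeta (10): add — endpoints in different components.
delta eta (11): add — endpoints in different components.
MST edge set: {gamma theta, eta mu, delta zeta, delta gamma, epsilon gamma, gamma iota, alpha zeta, delta eta}.
Of the listed edges, {alpha zeta, delta eta} are in the MST → 2.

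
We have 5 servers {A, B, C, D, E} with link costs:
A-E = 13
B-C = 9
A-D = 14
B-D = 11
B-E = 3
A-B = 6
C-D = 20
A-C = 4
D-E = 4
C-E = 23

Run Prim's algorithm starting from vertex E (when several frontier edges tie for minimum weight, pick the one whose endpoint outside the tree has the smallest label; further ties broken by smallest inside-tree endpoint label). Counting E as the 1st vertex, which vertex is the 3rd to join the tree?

D

Prim, starting at E.
Step 1: frontier [B-E 3, D-E 4, A-E 13, C-E 23] → take B-E (3); add B.
Step 2: frontier [A-B 6, B-C 9, B-D 11, D-E 4, A-E 13, C-E 23] → take D-E (4); add D.
Step 3: frontier [A-B 6, B-C 9, A-D 14, C-D 20, A-E 13, C-E 23] → take A-B (6); add A.
Step 4: frontier [A-C 4, B-C 9, C-D 20, C-E 23] → take A-C (4); add C.
Vertex order: E, B, D, A, C. The 3rd vertex is D.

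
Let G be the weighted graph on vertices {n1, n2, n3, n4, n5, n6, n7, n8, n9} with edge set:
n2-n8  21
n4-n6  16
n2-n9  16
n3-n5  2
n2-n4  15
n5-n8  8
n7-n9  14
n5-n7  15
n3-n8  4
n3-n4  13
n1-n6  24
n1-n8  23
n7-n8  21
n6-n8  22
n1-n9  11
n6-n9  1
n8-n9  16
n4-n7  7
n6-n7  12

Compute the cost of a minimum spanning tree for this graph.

65

Grow the tree from n5 using Prim:
Step 1: cheapest edge leaving the tree is n3-n5 (2); add n3.
Step 2: cheapest edge leaving the tree is n3-n8 (4); add n8.
Step 3: cheapest edge leaving the tree is n3-n4 (13); add n4.
Step 4: cheapest edge leaving the tree is n4-n7 (7); add n7.
Step 5: cheapest edge leaving the tree is n6-n7 (12); add n6.
Step 6: cheapest edge leaving the tree is n6-n9 (1); add n9.
Step 7: cheapest edge leaving the tree is n1-n9 (11); add n1.
Step 8: cheapest edge leaving the tree is n2-n4 (15); add n2.
MST edges: n3-n5, n3-n8, n3-n4, n4-n7, n6-n7, n6-n9, n1-n9, n2-n4; total weight 2+4+13+7+12+1+11+15 = 65.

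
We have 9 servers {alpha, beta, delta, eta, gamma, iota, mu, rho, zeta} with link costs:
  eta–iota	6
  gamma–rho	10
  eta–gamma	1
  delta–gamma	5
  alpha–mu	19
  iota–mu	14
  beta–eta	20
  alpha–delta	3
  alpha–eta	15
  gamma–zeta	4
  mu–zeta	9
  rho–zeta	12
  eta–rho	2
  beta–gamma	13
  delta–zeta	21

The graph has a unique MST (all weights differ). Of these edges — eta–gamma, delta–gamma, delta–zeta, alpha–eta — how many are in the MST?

2

Kruskal: consider edges lightest-first.
eta–gamma (1): add — endpoints in different components.
eta–rho (2): add — endpoints in different components.
alpha–delta (3): add — endpoints in different components.
gamma–zeta (4): add — endpoints in different components.
delta–gamma (5): add — endpoints in different components.
eta–iota (6): add — endpoints in different components.
mu–zeta (9): add — endpoints in different components.
gamma–rho (10): skip — gamma and rho already connected.
rho–zeta (12): skip — zeta and rho already connected.
beta–gamma (13): add — endpoints in different components.
MST edge set: {eta–gamma, eta–rho, alpha–delta, gamma–zeta, delta–gamma, eta–iota, mu–zeta, beta–gamma}.
Of the listed edges, {eta–gamma, delta–gamma} are in the MST → 2.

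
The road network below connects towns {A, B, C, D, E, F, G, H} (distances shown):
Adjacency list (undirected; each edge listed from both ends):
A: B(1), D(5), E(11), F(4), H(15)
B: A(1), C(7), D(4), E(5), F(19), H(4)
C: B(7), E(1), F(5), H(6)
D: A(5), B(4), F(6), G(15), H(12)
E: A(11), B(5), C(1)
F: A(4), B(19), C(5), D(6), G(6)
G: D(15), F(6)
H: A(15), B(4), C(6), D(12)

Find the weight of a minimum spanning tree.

25

Prim's algorithm from G:
Step 1: cheapest edge leaving the tree is F G (6); add F.
Step 2: cheapest edge leaving the tree is A F (4); add A.
Step 3: cheapest edge leaving the tree is A B (1); add B.
Step 4: cheapest edge leaving the tree is B D (4); add D.
Step 5: cheapest edge leaving the tree is B H (4); add H.
Step 6: cheapest edge leaving the tree is C F (5); add C.
Step 7: cheapest edge leaving the tree is C E (1); add E.
MST edges: F G, A F, A B, B D, B H, C F, C E; total weight 6+4+1+4+4+5+1 = 25.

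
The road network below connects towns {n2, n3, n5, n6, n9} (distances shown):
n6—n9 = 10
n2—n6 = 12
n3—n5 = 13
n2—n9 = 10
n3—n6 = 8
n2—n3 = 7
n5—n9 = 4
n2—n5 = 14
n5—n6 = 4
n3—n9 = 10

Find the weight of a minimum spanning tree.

Grow the tree from n5 using Prim:
Step 1: frontier [n5—n6 4, n5—n9 4, n3—n5 13, n2—n5 14] → take n5—n6 (4); add n6.
Step 2: frontier [n5—n9 4, n3—n5 13, n2—n5 14, n3—n6 8, n6—n9 10, n2—n6 12] → take n5—n9 (4); add n9.
Step 3: frontier [n3—n5 13, n2—n5 14, n3—n6 8, n2—n6 12, n2—n9 10, n3—n9 10] → take n3—n6 (8); add n3.
Step 4: frontier [n2—n3 7, n2—n5 14, n2—n6 12, n2—n9 10] → take n2—n3 (7); add n2.
MST edges: n5—n6, n5—n9, n3—n6, n2—n3; total weight 4+4+8+7 = 23.

23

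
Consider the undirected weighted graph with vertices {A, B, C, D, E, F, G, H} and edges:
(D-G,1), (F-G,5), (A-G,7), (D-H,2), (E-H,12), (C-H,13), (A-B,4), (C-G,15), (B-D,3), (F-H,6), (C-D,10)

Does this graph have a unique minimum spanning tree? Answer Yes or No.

Kruskal: consider edges lightest-first.
D-G (1): add — endpoints in different components.
D-H (2): add — endpoints in different components.
B-D (3): add — endpoints in different components.
A-B (4): add — endpoints in different components.
F-G (5): add — endpoints in different components.
F-H (6): skip — F and H already connected.
A-G (7): skip — A and G already connected.
C-D (10): add — endpoints in different components.
E-H (12): add — endpoints in different components.
Every non-tree edge has weight strictly greater than the heaviest edge on the tree path between its endpoints, so the MST is unique.

Yes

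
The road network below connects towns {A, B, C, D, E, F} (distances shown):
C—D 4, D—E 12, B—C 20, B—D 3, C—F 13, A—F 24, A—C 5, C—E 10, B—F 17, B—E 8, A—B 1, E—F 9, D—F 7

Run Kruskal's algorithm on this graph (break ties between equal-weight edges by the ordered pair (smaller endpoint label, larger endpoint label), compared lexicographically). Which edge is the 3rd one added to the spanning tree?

Kruskal's algorithm — process edges by increasing weight (ties by edge label):
A—B (1): add. Components now {A,B} {C} {D} {E} {F}
B—D (3): add. Components now {A,B,D} {C} {E} {F}
C—D (4): add. Components now {A,B,C,D} {E} {F}
A—C (5): skip — A and C already connected.
D—F (7): add. Components now {A,B,C,D,F} {E}
B—E (8): add. Components now {A,B,C,D,E,F}
The 3rd edge added is C—D.

C-D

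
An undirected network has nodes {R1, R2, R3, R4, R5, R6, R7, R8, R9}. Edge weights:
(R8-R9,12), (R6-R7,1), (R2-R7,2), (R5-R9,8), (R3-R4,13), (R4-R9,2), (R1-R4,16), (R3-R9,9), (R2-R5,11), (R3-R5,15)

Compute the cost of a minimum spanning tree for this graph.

61

Prim's algorithm from R5:
Step 1: cheapest edge leaving the tree is R5-R9 (8); add R9.
Step 2: cheapest edge leaving the tree is R4-R9 (2); add R4.
Step 3: cheapest edge leaving the tree is R3-R9 (9); add R3.
Step 4: cheapest edge leaving the tree is R2-R5 (11); add R2.
Step 5: cheapest edge leaving the tree is R2-R7 (2); add R7.
Step 6: cheapest edge leaving the tree is R6-R7 (1); add R6.
Step 7: cheapest edge leaving the tree is R8-R9 (12); add R8.
Step 8: cheapest edge leaving the tree is R1-R4 (16); add R1.
MST edges: R5-R9, R4-R9, R3-R9, R2-R5, R2-R7, R6-R7, R8-R9, R1-R4; total weight 8+2+9+11+2+1+12+16 = 61.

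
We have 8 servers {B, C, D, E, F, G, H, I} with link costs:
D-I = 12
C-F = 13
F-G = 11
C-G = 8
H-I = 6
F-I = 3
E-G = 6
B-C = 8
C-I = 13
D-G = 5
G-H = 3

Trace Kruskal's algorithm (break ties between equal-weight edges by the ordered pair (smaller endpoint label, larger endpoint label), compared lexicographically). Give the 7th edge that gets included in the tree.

Sort edges by weight, then run Kruskal:
F-I (3): add — endpoints in different components.
G-H (3): add — endpoints in different components.
D-G (5): add — endpoints in different components.
E-G (6): add — endpoints in different components.
H-I (6): add — endpoints in different components.
B-C (8): add — endpoints in different components.
C-G (8): add — endpoints in different components.
The 7th edge added is C-G.

C-G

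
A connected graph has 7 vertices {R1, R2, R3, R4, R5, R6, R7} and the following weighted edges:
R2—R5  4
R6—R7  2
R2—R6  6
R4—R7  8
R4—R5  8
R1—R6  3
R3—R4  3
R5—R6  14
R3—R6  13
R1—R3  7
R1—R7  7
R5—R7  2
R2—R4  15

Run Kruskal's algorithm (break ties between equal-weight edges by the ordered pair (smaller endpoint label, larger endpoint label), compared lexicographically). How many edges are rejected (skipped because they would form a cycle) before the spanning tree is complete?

1

Kruskal's algorithm — process edges by increasing weight (ties by edge label):
R5—R7 (2): add — endpoints in different components.
R6—R7 (2): add — endpoints in different components.
R1—R6 (3): add — endpoints in different components.
R3—R4 (3): add — endpoints in different components.
R2—R5 (4): add — endpoints in different components.
R2—R6 (6): skip — R6 and R2 already connected.
R1—R3 (7): add — endpoints in different components.
Edges rejected before the tree was complete: 1.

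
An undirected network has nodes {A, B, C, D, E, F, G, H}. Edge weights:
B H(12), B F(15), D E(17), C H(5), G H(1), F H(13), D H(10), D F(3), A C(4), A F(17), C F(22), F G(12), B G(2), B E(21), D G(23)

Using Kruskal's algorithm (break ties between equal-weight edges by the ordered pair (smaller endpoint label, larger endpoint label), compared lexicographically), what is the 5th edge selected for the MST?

C-H

Sort edges by weight, then run Kruskal:
G H (1): add — endpoints in different components.
B G (2): add — endpoints in different components.
D F (3): add — endpoints in different components.
A C (4): add — endpoints in different components.
C H (5): add — endpoints in different components.
D H (10): add — endpoints in different components.
B H (12): skip — B and H already connected.
F G (12): skip — F and G already connected.
F H (13): skip — F and H already connected.
B F (15): skip — B and F already connected.
A F (17): skip — A and F already connected.
D E (17): add — endpoints in different components.
The 5th edge added is C H.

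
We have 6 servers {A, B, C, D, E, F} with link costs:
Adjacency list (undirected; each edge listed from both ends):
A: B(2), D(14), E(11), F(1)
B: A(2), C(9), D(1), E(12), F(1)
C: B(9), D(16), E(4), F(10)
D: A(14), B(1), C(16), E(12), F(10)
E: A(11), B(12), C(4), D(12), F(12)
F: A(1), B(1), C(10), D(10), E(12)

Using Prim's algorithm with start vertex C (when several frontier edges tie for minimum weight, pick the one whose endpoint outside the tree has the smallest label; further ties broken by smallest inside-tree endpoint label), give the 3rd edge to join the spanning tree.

Prim's algorithm from C:
Step 1: frontier [C–E 4, B–C 9, C–F 10, C–D 16] → take C–E (4); add E.
Step 2: frontier [B–C 9, C–F 10, C–D 16, A–E 11, B–E 12, D–E 12, E–F 12] → take B–C (9); add B.
Step 3: frontier [B–D 1, B–F 1, A–B 2, C–F 10, C–D 16, A–E 11, D–E 12, E–F 12] → take B–D (1); add D.
Step 4: frontier [B–F 1, A–B 2, C–F 10, D–F 10, A–D 14, A–E 11, E–F 12] → take B–F (1); add F.
Step 5: frontier [A–B 2, A–D 14, A–E 11, A–F 1] → take A–F (1); add A.
The 3rd edge added is B–D.

B-D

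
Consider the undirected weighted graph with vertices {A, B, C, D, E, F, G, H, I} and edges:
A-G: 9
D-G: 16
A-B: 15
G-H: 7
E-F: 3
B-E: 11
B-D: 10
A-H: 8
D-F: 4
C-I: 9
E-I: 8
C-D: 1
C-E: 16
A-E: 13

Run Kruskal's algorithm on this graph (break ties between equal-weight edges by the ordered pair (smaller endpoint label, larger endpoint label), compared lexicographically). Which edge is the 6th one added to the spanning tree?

Kruskal's algorithm — process edges by increasing weight (ties by edge label):
C-D (1): add — endpoints in different components.
E-F (3): add — endpoints in different components.
D-F (4): add — endpoints in different components.
G-H (7): add — endpoints in different components.
A-H (8): add — endpoints in different components.
E-I (8): add — endpoints in different components.
A-G (9): skip — A and G already connected.
C-I (9): skip — C and I already connected.
B-D (10): add — endpoints in different components.
B-E (11): skip — B and E already connected.
A-E (13): add — endpoints in different components.
The 6th edge added is E-I.

E-I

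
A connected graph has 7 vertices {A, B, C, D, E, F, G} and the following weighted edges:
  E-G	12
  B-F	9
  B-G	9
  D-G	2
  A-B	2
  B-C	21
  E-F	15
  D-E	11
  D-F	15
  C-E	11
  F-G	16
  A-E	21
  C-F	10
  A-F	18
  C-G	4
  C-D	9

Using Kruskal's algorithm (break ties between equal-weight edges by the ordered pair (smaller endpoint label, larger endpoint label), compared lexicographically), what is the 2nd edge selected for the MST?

Kruskal: consider edges lightest-first.
A-B (2): add. Components now {A,B} {C} {D} {E} {F} {G}
D-G (2): add. Components now {A,B} {C} {D,G} {E} {F}
C-G (4): add. Components now {A,B} {C,D,G} {E} {F}
B-F (9): add. Components now {A,B,F} {C,D,G} {E}
B-G (9): add. Components now {A,B,C,D,F,G} {E}
C-D (9): skip — C and D already connected.
C-F (10): skip — C and F already connected.
C-E (11): add. Components now {A,B,C,D,E,F,G}
The 2nd edge added is D-G.

D-G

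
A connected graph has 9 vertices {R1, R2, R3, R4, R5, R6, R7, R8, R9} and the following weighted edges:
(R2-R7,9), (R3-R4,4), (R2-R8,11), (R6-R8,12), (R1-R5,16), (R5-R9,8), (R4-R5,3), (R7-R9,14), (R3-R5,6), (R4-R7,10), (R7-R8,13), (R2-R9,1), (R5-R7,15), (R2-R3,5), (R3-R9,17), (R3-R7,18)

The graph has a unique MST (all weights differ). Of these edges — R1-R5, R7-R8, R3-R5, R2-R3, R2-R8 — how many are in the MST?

3

Kruskal: consider edges lightest-first.
R2-R9 (1): add — endpoints in different components.
R4-R5 (3): add — endpoints in different components.
R3-R4 (4): add — endpoints in different components.
R2-R3 (5): add — endpoints in different components.
R3-R5 (6): skip — R3 and R5 already connected.
R5-R9 (8): skip — R5 and R9 already connected.
R2-R7 (9): add — endpoints in different components.
R4-R7 (10): skip — R7 and R4 already connected.
R2-R8 (11): add — endpoints in different components.
R6-R8 (12): add — endpoints in different components.
R7-R8 (13): skip — R7 and R8 already connected.
R7-R9 (14): skip — R7 and R9 already connected.
R5-R7 (15): skip — R7 and R5 already connected.
R1-R5 (16): add — endpoints in different components.
MST edge set: {R2-R9, R4-R5, R3-R4, R2-R3, R2-R7, R2-R8, R6-R8, R1-R5}.
Of the listed edges, {R1-R5, R2-R3, R2-R8} are in the MST → 3.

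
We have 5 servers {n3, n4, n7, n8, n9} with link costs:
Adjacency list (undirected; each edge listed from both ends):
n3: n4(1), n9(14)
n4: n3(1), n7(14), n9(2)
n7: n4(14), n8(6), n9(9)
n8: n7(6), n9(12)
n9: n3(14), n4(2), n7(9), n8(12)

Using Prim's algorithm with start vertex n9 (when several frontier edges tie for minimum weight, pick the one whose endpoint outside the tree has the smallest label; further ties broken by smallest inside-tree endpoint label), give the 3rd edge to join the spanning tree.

n7-n9

Prim, starting at n9.
Step 1: cheapest edge leaving the tree is n4-n9 (2); add n4.
Step 2: cheapest edge leaving the tree is n3-n4 (1); add n3.
Step 3: cheapest edge leaving the tree is n7-n9 (9); add n7.
Step 4: cheapest edge leaving the tree is n7-n8 (6); add n8.
The 3rd edge added is n7-n9.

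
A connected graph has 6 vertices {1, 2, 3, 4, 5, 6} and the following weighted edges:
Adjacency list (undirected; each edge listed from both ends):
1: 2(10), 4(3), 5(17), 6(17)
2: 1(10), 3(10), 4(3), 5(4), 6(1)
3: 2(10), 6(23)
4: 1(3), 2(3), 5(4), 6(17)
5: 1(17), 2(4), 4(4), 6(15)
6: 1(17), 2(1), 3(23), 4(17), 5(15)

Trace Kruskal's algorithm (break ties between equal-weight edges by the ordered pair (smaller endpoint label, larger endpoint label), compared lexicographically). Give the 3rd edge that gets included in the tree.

Sort edges by weight, then run Kruskal:
2—6 (1): add. Components now {1} {2,6} {3} {4} {5}
1—4 (3): add. Components now {1,4} {2,6} {3} {5}
2—4 (3): add. Components now {1,2,4,6} {3} {5}
2—5 (4): add. Components now {1,2,4,5,6} {3}
4—5 (4): skip — 4 and 5 already connected.
1—2 (10): skip — 1 and 2 already connected.
2—3 (10): add. Components now {1,2,3,4,5,6}
The 3rd edge added is 2—4.

2-4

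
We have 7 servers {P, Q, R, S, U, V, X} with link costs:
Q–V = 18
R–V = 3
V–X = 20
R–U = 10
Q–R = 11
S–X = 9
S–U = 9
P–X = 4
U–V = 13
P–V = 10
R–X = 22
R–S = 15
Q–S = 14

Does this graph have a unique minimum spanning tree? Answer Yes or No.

No

Kruskal's algorithm — process edges by increasing weight (ties by edge label):
R–V (3): add — endpoints in different components.
P–X (4): add — endpoints in different components.
S–U (9): add — endpoints in different components.
S–X (9): add — endpoints in different components.
P–V (10): add — endpoints in different components.
R–U (10): skip — U and R already connected.
Q–R (11): add — endpoints in different components.
Non-tree edge R–U has weight 10, equal to the heaviest edge on its tree cycle — swapping gives another MST of the same weight. Not unique.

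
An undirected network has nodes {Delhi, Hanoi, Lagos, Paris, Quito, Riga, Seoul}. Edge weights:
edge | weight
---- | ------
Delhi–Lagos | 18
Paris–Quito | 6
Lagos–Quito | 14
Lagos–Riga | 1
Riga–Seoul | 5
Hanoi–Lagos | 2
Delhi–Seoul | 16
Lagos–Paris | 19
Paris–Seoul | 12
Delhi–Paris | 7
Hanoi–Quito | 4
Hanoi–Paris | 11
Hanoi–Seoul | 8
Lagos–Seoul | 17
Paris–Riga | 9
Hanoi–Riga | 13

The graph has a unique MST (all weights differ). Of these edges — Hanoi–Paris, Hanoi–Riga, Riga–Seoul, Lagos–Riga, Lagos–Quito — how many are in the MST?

Sort edges by weight, then run Kruskal:
Lagos–Riga (1): add — endpoints in different components.
Hanoi–Lagos (2): add — endpoints in different components.
Hanoi–Quito (4): add — endpoints in different components.
Riga–Seoul (5): add — endpoints in different components.
Paris–Quito (6): add — endpoints in different components.
Delhi–Paris (7): add — endpoints in different components.
MST edge set: {Lagos–Riga, Hanoi–Lagos, Hanoi–Quito, Riga–Seoul, Paris–Quito, Delhi–Paris}.
Of the listed edges, {Riga–Seoul, Lagos–Riga} are in the MST → 2.

2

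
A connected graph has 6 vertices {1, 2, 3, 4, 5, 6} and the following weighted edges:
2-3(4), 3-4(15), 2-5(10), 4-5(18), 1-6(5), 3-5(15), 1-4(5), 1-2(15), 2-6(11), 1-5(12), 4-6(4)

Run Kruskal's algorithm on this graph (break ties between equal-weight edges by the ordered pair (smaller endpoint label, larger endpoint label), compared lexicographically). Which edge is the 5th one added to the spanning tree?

2-6

Sort edges by weight, then run Kruskal:
2-3 (4): add — endpoints in different components.
4-6 (4): add — endpoints in different components.
1-4 (5): add — endpoints in different components.
1-6 (5): skip — 1 and 6 already connected.
2-5 (10): add — endpoints in different components.
2-6 (11): add — endpoints in different components.
The 5th edge added is 2-6.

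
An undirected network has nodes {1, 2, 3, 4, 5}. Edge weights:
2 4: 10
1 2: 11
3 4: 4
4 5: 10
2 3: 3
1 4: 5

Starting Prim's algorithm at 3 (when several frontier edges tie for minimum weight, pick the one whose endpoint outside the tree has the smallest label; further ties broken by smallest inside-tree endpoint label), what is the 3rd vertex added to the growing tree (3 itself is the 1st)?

Grow the tree from 3 using Prim:
Step 1: frontier [2 3 3, 3 4 4] → take 2 3 (3); add 2.
Step 2: frontier [2 4 10, 1 2 11, 3 4 4] → take 3 4 (4); add 4.
Step 3: frontier [1 2 11, 1 4 5, 4 5 10] → take 1 4 (5); add 1.
Step 4: frontier [4 5 10] → take 4 5 (10); add 5.
Vertex order: 3, 2, 4, 1, 5. The 3rd vertex is 4.

4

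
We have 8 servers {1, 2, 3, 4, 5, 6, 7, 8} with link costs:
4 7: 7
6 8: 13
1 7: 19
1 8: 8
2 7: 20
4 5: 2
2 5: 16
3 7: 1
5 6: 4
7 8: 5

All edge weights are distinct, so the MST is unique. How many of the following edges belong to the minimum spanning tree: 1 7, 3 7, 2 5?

2

Kruskal's algorithm — process edges by increasing weight (ties by edge label):
3 7 (1): add — endpoints in different components.
4 5 (2): add — endpoints in different components.
5 6 (4): add — endpoints in different components.
7 8 (5): add — endpoints in different components.
4 7 (7): add — endpoints in different components.
1 8 (8): add — endpoints in different components.
6 8 (13): skip — 6 and 8 already connected.
2 5 (16): add — endpoints in different components.
MST edge set: {3 7, 4 5, 5 6, 7 8, 4 7, 1 8, 2 5}.
Of the listed edges, {3 7, 2 5} are in the MST → 2.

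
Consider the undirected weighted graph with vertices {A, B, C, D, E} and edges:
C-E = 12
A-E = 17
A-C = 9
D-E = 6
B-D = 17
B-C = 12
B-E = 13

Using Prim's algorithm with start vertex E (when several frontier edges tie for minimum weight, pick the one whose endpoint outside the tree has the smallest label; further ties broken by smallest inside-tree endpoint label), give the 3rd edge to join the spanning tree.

Grow the tree from E using Prim:
Step 1: cheapest edge leaving the tree is D-E (6); add D.
Step 2: cheapest edge leaving the tree is C-E (12); add C.
Step 3: cheapest edge leaving the tree is A-C (9); add A.
Step 4: cheapest edge leaving the tree is B-C (12); add B.
The 3rd edge added is A-C.

A-C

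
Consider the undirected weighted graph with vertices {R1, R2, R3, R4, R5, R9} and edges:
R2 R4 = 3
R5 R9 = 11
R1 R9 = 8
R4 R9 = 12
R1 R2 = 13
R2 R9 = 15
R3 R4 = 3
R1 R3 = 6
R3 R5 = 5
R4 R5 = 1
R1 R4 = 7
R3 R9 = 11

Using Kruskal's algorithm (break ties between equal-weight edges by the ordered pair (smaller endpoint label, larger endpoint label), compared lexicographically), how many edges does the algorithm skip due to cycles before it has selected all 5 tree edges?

Kruskal: consider edges lightest-first.
R4 R5 (1): add. Components now {R4,R5} {R1} {R2} {R9} {R3}
R2 R4 (3): add. Components now {R2,R4,R5} {R1} {R9} {R3}
R3 R4 (3): add. Components now {R2,R3,R4,R5} {R1} {R9}
R3 R5 (5): skip — R5 and R3 already connected.
R1 R3 (6): add. Components now {R1,R2,R3,R4,R5} {R9}
R1 R4 (7): skip — R1 and R4 already connected.
R1 R9 (8): add. Components now {R1,R2,R3,R4,R5,R9}
Edges rejected before the tree was complete: 2.

2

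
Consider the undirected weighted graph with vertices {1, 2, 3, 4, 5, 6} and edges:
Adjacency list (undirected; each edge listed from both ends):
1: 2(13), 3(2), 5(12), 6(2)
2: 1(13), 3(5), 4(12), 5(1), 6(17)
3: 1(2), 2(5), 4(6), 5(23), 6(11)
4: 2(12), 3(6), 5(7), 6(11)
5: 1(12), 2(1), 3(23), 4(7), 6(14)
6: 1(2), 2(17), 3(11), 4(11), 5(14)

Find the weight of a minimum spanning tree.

Kruskal's algorithm — process edges by increasing weight (ties by edge label):
2 5 (1): add — endpoints in different components.
1 3 (2): add — endpoints in different components.
1 6 (2): add — endpoints in different components.
2 3 (5): add — endpoints in different components.
3 4 (6): add — endpoints in different components.
MST edges: 2 5, 1 3, 1 6, 2 3, 3 4; total weight 1+2+2+5+6 = 16.

16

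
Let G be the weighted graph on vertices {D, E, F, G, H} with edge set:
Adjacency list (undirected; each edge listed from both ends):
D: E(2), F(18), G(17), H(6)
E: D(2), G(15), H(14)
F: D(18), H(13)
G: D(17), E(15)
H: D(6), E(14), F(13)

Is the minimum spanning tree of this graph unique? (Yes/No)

Yes

Kruskal's algorithm — process edges by increasing weight (ties by edge label):
D—E (2): add. Components now {D,E} {F} {G} {H}
D—H (6): add. Components now {D,E,H} {F} {G}
F—H (13): add. Components now {D,E,F,H} {G}
E—H (14): skip — E and H already connected.
E—G (15): add. Components now {D,E,F,G,H}
Every non-tree edge has weight strictly greater than the heaviest edge on the tree path between its endpoints, so the MST is unique.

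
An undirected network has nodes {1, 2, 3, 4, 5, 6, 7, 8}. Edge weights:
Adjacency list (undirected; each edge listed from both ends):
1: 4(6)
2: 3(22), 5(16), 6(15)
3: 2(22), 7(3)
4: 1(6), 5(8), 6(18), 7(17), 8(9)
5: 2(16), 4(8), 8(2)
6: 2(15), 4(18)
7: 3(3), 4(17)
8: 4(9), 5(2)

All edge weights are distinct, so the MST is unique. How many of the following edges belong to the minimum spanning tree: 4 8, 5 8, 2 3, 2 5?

Kruskal: consider edges lightest-first.
5 8 (2): add — endpoints in different components.
3 7 (3): add — endpoints in different components.
1 4 (6): add — endpoints in different components.
4 5 (8): add — endpoints in different components.
4 8 (9): skip — 4 and 8 already connected.
2 6 (15): add — endpoints in different components.
2 5 (16): add — endpoints in different components.
4 7 (17): add — endpoints in different components.
MST edge set: {5 8, 3 7, 1 4, 4 5, 2 6, 2 5, 4 7}.
Of the listed edges, {5 8, 2 5} are in the MST → 2.

2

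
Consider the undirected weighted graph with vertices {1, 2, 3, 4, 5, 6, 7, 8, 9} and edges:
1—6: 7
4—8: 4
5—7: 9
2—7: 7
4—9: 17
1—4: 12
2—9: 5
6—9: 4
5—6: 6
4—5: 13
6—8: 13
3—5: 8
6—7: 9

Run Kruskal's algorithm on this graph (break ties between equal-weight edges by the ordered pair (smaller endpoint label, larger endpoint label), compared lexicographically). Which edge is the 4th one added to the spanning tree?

Kruskal's algorithm — process edges by increasing weight (ties by edge label):
4—8 (4): add — endpoints in different components.
6—9 (4): add — endpoints in different components.
2—9 (5): add — endpoints in different components.
5—6 (6): add — endpoints in different components.
1—6 (7): add — endpoints in different components.
2—7 (7): add — endpoints in different components.
3—5 (8): add — endpoints in different components.
5—7 (9): skip — 5 and 7 already connected.
6—7 (9): skip — 6 and 7 already connected.
1—4 (12): add — endpoints in different components.
The 4th edge added is 5—6.

5-6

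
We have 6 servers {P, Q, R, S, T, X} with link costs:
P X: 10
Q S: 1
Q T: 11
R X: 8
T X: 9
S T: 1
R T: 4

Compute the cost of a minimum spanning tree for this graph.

24

Kruskal: consider edges lightest-first.
Q S (1): add — endpoints in different components.
S T (1): add — endpoints in different components.
R T (4): add — endpoints in different components.
R X (8): add — endpoints in different components.
T X (9): skip — X and T already connected.
P X (10): add — endpoints in different components.
MST edges: Q S, S T, R T, R X, P X; total weight 1+1+4+8+10 = 24.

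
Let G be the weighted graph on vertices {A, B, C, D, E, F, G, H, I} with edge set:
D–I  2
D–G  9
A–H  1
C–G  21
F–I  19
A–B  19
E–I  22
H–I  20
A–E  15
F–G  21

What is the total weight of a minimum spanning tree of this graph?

106

Sort edges by weight, then run Kruskal:
A–H (1): add — endpoints in different components.
D–I (2): add — endpoints in different components.
D–G (9): add — endpoints in different components.
A–E (15): add — endpoints in different components.
A–B (19): add — endpoints in different components.
F–I (19): add — endpoints in different components.
H–I (20): add — endpoints in different components.
C–G (21): add — endpoints in different components.
MST edges: A–H, D–I, D–G, A–E, A–B, F–I, H–I, C–G; total weight 1+2+9+15+19+19+20+21 = 106.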